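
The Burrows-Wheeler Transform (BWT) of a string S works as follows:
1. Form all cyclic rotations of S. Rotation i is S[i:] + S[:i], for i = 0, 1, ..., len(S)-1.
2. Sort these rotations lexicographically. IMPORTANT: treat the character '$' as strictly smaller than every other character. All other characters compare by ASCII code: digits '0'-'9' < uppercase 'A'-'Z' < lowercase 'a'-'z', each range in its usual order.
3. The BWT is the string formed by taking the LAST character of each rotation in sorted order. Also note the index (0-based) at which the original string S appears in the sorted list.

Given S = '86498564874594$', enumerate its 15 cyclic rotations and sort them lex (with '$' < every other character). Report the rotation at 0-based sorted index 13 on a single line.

All 15 rotations (rotation i = S[i:]+S[:i]):
  rot[0] = 86498564874594$
  rot[1] = 6498564874594$8
  rot[2] = 498564874594$86
  rot[3] = 98564874594$864
  rot[4] = 8564874594$8649
  rot[5] = 564874594$86498
  rot[6] = 64874594$864985
  rot[7] = 4874594$8649856
  rot[8] = 874594$86498564
  rot[9] = 74594$864985648
  rot[10] = 4594$8649856487
  rot[11] = 594$86498564874
  rot[12] = 94$864985648745
  rot[13] = 4$8649856487459
  rot[14] = $86498564874594
Sorted (with $ < everything):
  sorted[0] = $86498564874594
  sorted[1] = 4$8649856487459
  sorted[2] = 4594$8649856487
  sorted[3] = 4874594$8649856
  sorted[4] = 498564874594$86
  sorted[5] = 564874594$86498
  sorted[6] = 594$86498564874
  sorted[7] = 64874594$864985
  sorted[8] = 6498564874594$8
  sorted[9] = 74594$864985648
  sorted[10] = 8564874594$8649
  sorted[11] = 86498564874594$
  sorted[12] = 874594$86498564
  sorted[13] = 94$864985648745
  sorted[14] = 98564874594$864
sorted[13] = 94$864985648745

Answer: 94$864985648745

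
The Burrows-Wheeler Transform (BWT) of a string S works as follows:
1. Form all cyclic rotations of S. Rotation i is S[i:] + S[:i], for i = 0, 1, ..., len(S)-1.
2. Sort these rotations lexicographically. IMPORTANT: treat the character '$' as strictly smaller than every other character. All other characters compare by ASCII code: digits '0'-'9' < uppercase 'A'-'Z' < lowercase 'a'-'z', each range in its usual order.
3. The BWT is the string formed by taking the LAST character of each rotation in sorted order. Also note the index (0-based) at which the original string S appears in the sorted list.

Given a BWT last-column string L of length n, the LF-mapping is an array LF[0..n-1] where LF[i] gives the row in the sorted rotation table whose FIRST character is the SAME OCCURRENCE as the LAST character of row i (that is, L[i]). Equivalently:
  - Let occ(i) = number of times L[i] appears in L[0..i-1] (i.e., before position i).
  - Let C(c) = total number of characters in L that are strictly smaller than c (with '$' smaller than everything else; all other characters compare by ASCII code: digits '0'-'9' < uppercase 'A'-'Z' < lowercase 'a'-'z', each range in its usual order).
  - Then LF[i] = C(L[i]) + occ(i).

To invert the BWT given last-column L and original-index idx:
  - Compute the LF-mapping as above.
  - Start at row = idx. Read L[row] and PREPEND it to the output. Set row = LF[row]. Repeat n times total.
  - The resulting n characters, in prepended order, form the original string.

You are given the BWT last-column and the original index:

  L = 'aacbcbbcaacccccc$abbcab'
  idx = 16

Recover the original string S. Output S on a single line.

Answer: cbcbcccabaccbabacbccaa$

Derivation:
LF mapping: 1 2 13 7 14 8 9 15 3 4 16 17 18 19 20 21 0 5 10 11 22 6 12
Walk LF starting at row 16, prepending L[row]:
  step 1: row=16, L[16]='$', prepend. Next row=LF[16]=0
  step 2: row=0, L[0]='a', prepend. Next row=LF[0]=1
  step 3: row=1, L[1]='a', prepend. Next row=LF[1]=2
  step 4: row=2, L[2]='c', prepend. Next row=LF[2]=13
  step 5: row=13, L[13]='c', prepend. Next row=LF[13]=19
  step 6: row=19, L[19]='b', prepend. Next row=LF[19]=11
  step 7: row=11, L[11]='c', prepend. Next row=LF[11]=17
  step 8: row=17, L[17]='a', prepend. Next row=LF[17]=5
  step 9: row=5, L[5]='b', prepend. Next row=LF[5]=8
  step 10: row=8, L[8]='a', prepend. Next row=LF[8]=3
  step 11: row=3, L[3]='b', prepend. Next row=LF[3]=7
  step 12: row=7, L[7]='c', prepend. Next row=LF[7]=15
  step 13: row=15, L[15]='c', prepend. Next row=LF[15]=21
  step 14: row=21, L[21]='a', prepend. Next row=LF[21]=6
  step 15: row=6, L[6]='b', prepend. Next row=LF[6]=9
  step 16: row=9, L[9]='a', prepend. Next row=LF[9]=4
  step 17: row=4, L[4]='c', prepend. Next row=LF[4]=14
  step 18: row=14, L[14]='c', prepend. Next row=LF[14]=20
  step 19: row=20, L[20]='c', prepend. Next row=LF[20]=22
  step 20: row=22, L[22]='b', prepend. Next row=LF[22]=12
  step 21: row=12, L[12]='c', prepend. Next row=LF[12]=18
  step 22: row=18, L[18]='b', prepend. Next row=LF[18]=10
  step 23: row=10, L[10]='c', prepend. Next row=LF[10]=16
Reversed output: cbcbcccabaccbabacbccaa$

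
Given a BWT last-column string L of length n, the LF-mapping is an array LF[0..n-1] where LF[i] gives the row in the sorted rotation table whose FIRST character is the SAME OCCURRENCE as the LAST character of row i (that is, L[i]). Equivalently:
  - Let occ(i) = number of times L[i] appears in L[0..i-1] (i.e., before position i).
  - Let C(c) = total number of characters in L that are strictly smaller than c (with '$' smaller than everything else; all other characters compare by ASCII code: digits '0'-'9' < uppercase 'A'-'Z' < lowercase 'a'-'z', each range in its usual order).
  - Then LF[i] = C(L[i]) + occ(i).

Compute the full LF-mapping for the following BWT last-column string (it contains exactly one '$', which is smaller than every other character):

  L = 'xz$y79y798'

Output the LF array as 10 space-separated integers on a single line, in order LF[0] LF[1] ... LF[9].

Char counts: '$':1, '7':2, '8':1, '9':2, 'x':1, 'y':2, 'z':1
C (first-col start): C('$')=0, C('7')=1, C('8')=3, C('9')=4, C('x')=6, C('y')=7, C('z')=9
L[0]='x': occ=0, LF[0]=C('x')+0=6+0=6
L[1]='z': occ=0, LF[1]=C('z')+0=9+0=9
L[2]='$': occ=0, LF[2]=C('$')+0=0+0=0
L[3]='y': occ=0, LF[3]=C('y')+0=7+0=7
L[4]='7': occ=0, LF[4]=C('7')+0=1+0=1
L[5]='9': occ=0, LF[5]=C('9')+0=4+0=4
L[6]='y': occ=1, LF[6]=C('y')+1=7+1=8
L[7]='7': occ=1, LF[7]=C('7')+1=1+1=2
L[8]='9': occ=1, LF[8]=C('9')+1=4+1=5
L[9]='8': occ=0, LF[9]=C('8')+0=3+0=3

Answer: 6 9 0 7 1 4 8 2 5 3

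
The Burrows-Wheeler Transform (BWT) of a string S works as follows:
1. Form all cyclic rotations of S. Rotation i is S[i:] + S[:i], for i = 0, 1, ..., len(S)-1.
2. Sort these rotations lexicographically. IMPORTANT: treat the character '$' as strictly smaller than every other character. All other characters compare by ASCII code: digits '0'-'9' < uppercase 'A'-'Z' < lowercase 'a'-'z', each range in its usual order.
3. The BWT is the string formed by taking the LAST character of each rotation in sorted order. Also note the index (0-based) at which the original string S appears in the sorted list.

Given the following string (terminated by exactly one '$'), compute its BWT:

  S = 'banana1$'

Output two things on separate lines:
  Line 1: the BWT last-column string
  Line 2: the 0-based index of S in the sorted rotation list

Answer: 1annb$aa
5

Derivation:
All 8 rotations (rotation i = S[i:]+S[:i]):
  rot[0] = banana1$
  rot[1] = anana1$b
  rot[2] = nana1$ba
  rot[3] = ana1$ban
  rot[4] = na1$bana
  rot[5] = a1$banan
  rot[6] = 1$banana
  rot[7] = $banana1
Sorted (with $ < everything):
  sorted[0] = $banana1  (last char: '1')
  sorted[1] = 1$banana  (last char: 'a')
  sorted[2] = a1$banan  (last char: 'n')
  sorted[3] = ana1$ban  (last char: 'n')
  sorted[4] = anana1$b  (last char: 'b')
  sorted[5] = banana1$  (last char: '$')
  sorted[6] = na1$bana  (last char: 'a')
  sorted[7] = nana1$ba  (last char: 'a')
Last column: 1annb$aa
Original string S is at sorted index 5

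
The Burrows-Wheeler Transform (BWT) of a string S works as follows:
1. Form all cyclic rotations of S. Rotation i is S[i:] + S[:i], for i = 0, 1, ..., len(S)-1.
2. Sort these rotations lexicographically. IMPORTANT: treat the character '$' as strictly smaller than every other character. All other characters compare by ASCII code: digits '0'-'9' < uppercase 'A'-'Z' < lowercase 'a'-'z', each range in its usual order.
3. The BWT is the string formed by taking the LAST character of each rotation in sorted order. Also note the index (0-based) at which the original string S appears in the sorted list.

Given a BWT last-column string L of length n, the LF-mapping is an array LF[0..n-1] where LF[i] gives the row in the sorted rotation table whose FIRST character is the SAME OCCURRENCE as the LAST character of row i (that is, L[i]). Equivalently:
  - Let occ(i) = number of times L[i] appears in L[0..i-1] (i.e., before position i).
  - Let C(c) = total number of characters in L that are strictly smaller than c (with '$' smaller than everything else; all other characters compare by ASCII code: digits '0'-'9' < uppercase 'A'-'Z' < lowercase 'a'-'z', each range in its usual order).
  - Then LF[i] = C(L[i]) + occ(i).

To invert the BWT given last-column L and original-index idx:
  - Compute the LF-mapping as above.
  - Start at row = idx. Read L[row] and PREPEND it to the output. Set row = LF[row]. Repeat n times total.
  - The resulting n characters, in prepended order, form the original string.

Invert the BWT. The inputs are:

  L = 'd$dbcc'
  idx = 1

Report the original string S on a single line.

Answer: bcdcd$

Derivation:
LF mapping: 4 0 5 1 2 3
Walk LF starting at row 1, prepending L[row]:
  step 1: row=1, L[1]='$', prepend. Next row=LF[1]=0
  step 2: row=0, L[0]='d', prepend. Next row=LF[0]=4
  step 3: row=4, L[4]='c', prepend. Next row=LF[4]=2
  step 4: row=2, L[2]='d', prepend. Next row=LF[2]=5
  step 5: row=5, L[5]='c', prepend. Next row=LF[5]=3
  step 6: row=3, L[3]='b', prepend. Next row=LF[3]=1
Reversed output: bcdcd$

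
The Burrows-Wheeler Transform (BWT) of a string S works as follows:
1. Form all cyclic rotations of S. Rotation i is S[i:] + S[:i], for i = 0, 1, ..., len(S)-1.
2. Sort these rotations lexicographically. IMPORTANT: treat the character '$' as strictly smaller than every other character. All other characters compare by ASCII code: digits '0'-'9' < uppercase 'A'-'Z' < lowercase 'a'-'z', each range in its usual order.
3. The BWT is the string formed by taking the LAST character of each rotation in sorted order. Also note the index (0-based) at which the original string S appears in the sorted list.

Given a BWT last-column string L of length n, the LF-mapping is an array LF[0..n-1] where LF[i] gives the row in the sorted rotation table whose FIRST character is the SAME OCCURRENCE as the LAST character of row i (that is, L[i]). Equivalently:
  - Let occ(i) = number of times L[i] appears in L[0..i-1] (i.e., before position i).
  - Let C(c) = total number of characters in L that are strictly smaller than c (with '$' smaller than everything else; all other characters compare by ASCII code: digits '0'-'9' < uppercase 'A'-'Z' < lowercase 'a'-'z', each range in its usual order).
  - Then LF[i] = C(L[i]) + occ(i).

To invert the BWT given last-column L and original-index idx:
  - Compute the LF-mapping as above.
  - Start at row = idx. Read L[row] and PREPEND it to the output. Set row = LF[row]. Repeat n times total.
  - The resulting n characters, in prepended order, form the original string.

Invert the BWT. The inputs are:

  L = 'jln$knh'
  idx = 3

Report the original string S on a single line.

Answer: klhnnj$

Derivation:
LF mapping: 2 4 5 0 3 6 1
Walk LF starting at row 3, prepending L[row]:
  step 1: row=3, L[3]='$', prepend. Next row=LF[3]=0
  step 2: row=0, L[0]='j', prepend. Next row=LF[0]=2
  step 3: row=2, L[2]='n', prepend. Next row=LF[2]=5
  step 4: row=5, L[5]='n', prepend. Next row=LF[5]=6
  step 5: row=6, L[6]='h', prepend. Next row=LF[6]=1
  step 6: row=1, L[1]='l', prepend. Next row=LF[1]=4
  step 7: row=4, L[4]='k', prepend. Next row=LF[4]=3
Reversed output: klhnnj$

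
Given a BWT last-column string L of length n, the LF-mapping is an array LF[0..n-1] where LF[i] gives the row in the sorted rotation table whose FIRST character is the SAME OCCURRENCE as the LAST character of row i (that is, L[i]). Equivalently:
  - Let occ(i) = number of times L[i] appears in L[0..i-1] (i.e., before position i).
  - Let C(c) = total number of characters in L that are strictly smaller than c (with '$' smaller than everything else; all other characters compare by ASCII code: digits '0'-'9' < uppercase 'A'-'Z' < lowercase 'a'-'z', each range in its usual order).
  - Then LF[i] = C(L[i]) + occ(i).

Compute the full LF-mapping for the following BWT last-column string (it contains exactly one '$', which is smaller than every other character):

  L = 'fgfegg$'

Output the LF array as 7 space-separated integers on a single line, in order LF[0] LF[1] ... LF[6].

Answer: 2 4 3 1 5 6 0

Derivation:
Char counts: '$':1, 'e':1, 'f':2, 'g':3
C (first-col start): C('$')=0, C('e')=1, C('f')=2, C('g')=4
L[0]='f': occ=0, LF[0]=C('f')+0=2+0=2
L[1]='g': occ=0, LF[1]=C('g')+0=4+0=4
L[2]='f': occ=1, LF[2]=C('f')+1=2+1=3
L[3]='e': occ=0, LF[3]=C('e')+0=1+0=1
L[4]='g': occ=1, LF[4]=C('g')+1=4+1=5
L[5]='g': occ=2, LF[5]=C('g')+2=4+2=6
L[6]='$': occ=0, LF[6]=C('$')+0=0+0=0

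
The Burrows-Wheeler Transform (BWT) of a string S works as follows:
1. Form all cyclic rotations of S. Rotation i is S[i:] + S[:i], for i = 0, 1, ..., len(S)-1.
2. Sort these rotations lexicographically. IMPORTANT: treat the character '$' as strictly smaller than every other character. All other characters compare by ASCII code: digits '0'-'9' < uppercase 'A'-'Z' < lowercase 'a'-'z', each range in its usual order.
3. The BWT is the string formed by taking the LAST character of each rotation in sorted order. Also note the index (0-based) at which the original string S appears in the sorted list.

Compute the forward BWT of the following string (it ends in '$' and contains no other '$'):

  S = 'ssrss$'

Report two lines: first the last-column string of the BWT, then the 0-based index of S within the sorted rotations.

All 6 rotations (rotation i = S[i:]+S[:i]):
  rot[0] = ssrss$
  rot[1] = srss$s
  rot[2] = rss$ss
  rot[3] = ss$ssr
  rot[4] = s$ssrs
  rot[5] = $ssrss
Sorted (with $ < everything):
  sorted[0] = $ssrss  (last char: 's')
  sorted[1] = rss$ss  (last char: 's')
  sorted[2] = s$ssrs  (last char: 's')
  sorted[3] = srss$s  (last char: 's')
  sorted[4] = ss$ssr  (last char: 'r')
  sorted[5] = ssrss$  (last char: '$')
Last column: ssssr$
Original string S is at sorted index 5

Answer: ssssr$
5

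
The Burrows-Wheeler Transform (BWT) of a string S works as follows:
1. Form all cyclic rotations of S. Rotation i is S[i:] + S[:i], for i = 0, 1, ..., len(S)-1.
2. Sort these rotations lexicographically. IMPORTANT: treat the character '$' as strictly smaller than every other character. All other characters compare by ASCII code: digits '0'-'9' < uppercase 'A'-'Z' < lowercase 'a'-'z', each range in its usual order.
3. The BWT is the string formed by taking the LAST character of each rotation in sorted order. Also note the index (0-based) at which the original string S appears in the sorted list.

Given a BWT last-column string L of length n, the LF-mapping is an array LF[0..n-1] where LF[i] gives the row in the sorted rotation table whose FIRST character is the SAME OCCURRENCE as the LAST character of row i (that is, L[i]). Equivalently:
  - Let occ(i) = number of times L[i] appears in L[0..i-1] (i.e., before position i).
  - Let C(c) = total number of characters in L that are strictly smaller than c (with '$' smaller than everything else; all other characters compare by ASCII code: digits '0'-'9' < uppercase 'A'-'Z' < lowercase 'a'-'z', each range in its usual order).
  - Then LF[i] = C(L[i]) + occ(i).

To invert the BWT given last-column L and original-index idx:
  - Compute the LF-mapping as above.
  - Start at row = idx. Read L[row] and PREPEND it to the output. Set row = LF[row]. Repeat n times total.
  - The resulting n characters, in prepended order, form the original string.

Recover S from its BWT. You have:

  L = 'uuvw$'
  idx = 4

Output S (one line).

LF mapping: 1 2 3 4 0
Walk LF starting at row 4, prepending L[row]:
  step 1: row=4, L[4]='$', prepend. Next row=LF[4]=0
  step 2: row=0, L[0]='u', prepend. Next row=LF[0]=1
  step 3: row=1, L[1]='u', prepend. Next row=LF[1]=2
  step 4: row=2, L[2]='v', prepend. Next row=LF[2]=3
  step 5: row=3, L[3]='w', prepend. Next row=LF[3]=4
Reversed output: wvuu$

Answer: wvuu$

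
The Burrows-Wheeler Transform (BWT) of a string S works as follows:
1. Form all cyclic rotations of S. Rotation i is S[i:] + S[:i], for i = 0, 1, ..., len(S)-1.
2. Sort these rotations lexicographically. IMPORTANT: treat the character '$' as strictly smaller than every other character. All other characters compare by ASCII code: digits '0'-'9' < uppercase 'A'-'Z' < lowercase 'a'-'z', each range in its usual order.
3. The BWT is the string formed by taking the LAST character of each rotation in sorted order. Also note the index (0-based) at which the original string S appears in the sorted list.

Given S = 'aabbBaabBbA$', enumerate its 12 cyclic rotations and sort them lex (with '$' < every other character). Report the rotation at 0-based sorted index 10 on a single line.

All 12 rotations (rotation i = S[i:]+S[:i]):
  rot[0] = aabbBaabBbA$
  rot[1] = abbBaabBbA$a
  rot[2] = bbBaabBbA$aa
  rot[3] = bBaabBbA$aab
  rot[4] = BaabBbA$aabb
  rot[5] = aabBbA$aabbB
  rot[6] = abBbA$aabbBa
  rot[7] = bBbA$aabbBaa
  rot[8] = BbA$aabbBaab
  rot[9] = bA$aabbBaabB
  rot[10] = A$aabbBaabBb
  rot[11] = $aabbBaabBbA
Sorted (with $ < everything):
  sorted[0] = $aabbBaabBbA
  sorted[1] = A$aabbBaabBb
  sorted[2] = BaabBbA$aabb
  sorted[3] = BbA$aabbBaab
  sorted[4] = aabBbA$aabbB
  sorted[5] = aabbBaabBbA$
  sorted[6] = abBbA$aabbBa
  sorted[7] = abbBaabBbA$a
  sorted[8] = bA$aabbBaabB
  sorted[9] = bBaabBbA$aab
  sorted[10] = bBbA$aabbBaa
  sorted[11] = bbBaabBbA$aa
sorted[10] = bBbA$aabbBaa

Answer: bBbA$aabbBaa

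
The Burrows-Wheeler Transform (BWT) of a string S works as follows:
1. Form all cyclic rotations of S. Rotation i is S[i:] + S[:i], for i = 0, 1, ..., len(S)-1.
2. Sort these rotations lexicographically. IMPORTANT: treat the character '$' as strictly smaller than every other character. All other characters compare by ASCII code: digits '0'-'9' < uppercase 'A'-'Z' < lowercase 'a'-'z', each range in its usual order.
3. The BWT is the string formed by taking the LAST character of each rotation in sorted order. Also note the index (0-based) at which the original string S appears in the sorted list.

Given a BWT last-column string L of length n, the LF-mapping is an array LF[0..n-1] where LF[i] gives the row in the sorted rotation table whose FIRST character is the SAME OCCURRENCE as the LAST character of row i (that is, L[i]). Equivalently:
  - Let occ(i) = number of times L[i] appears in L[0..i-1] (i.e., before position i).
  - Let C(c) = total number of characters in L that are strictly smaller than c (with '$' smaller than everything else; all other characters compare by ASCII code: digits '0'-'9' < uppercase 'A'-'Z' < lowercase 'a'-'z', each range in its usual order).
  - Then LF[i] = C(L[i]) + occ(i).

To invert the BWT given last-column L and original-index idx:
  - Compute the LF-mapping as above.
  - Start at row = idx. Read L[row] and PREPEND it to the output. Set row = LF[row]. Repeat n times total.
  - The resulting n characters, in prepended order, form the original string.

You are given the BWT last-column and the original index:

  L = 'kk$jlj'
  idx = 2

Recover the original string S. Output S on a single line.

Answer: jlkjk$

Derivation:
LF mapping: 3 4 0 1 5 2
Walk LF starting at row 2, prepending L[row]:
  step 1: row=2, L[2]='$', prepend. Next row=LF[2]=0
  step 2: row=0, L[0]='k', prepend. Next row=LF[0]=3
  step 3: row=3, L[3]='j', prepend. Next row=LF[3]=1
  step 4: row=1, L[1]='k', prepend. Next row=LF[1]=4
  step 5: row=4, L[4]='l', prepend. Next row=LF[4]=5
  step 6: row=5, L[5]='j', prepend. Next row=LF[5]=2
Reversed output: jlkjk$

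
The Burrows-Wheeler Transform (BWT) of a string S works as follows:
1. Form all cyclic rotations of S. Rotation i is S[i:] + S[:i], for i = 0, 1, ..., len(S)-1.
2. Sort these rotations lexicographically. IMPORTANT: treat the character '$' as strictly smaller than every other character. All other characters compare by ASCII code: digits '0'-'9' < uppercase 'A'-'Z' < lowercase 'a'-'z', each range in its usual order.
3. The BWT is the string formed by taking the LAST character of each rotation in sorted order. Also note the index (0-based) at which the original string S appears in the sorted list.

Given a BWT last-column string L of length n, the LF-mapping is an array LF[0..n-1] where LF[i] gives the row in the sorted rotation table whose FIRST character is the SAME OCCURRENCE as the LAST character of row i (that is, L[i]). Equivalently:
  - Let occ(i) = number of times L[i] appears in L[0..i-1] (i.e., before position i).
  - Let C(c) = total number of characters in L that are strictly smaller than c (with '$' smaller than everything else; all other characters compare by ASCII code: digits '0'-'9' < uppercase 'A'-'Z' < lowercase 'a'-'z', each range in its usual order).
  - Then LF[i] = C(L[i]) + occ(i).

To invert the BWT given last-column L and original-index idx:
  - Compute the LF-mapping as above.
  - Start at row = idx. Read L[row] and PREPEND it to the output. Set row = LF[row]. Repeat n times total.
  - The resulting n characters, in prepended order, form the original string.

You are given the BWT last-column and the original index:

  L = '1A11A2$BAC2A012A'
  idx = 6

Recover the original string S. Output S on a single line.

LF mapping: 2 9 3 4 10 6 0 14 11 15 7 12 1 5 8 13
Walk LF starting at row 6, prepending L[row]:
  step 1: row=6, L[6]='$', prepend. Next row=LF[6]=0
  step 2: row=0, L[0]='1', prepend. Next row=LF[0]=2
  step 3: row=2, L[2]='1', prepend. Next row=LF[2]=3
  step 4: row=3, L[3]='1', prepend. Next row=LF[3]=4
  step 5: row=4, L[4]='A', prepend. Next row=LF[4]=10
  step 6: row=10, L[10]='2', prepend. Next row=LF[10]=7
  step 7: row=7, L[7]='B', prepend. Next row=LF[7]=14
  step 8: row=14, L[14]='2', prepend. Next row=LF[14]=8
  step 9: row=8, L[8]='A', prepend. Next row=LF[8]=11
  step 10: row=11, L[11]='A', prepend. Next row=LF[11]=12
  step 11: row=12, L[12]='0', prepend. Next row=LF[12]=1
  step 12: row=1, L[1]='A', prepend. Next row=LF[1]=9
  step 13: row=9, L[9]='C', prepend. Next row=LF[9]=15
  step 14: row=15, L[15]='A', prepend. Next row=LF[15]=13
  step 15: row=13, L[13]='1', prepend. Next row=LF[13]=5
  step 16: row=5, L[5]='2', prepend. Next row=LF[5]=6
Reversed output: 21ACA0AA2B2A111$

Answer: 21ACA0AA2B2A111$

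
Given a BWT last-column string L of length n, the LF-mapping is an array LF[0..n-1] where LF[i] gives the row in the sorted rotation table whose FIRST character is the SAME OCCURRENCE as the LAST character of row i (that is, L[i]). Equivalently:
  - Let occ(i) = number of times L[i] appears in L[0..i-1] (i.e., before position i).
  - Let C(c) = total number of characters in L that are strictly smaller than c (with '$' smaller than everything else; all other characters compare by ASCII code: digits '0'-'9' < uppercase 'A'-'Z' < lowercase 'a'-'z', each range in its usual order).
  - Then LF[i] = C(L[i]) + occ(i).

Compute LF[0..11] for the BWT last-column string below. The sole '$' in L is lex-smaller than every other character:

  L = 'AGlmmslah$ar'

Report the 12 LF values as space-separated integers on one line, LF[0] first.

Answer: 1 2 6 8 9 11 7 3 5 0 4 10

Derivation:
Char counts: '$':1, 'A':1, 'G':1, 'a':2, 'h':1, 'l':2, 'm':2, 'r':1, 's':1
C (first-col start): C('$')=0, C('A')=1, C('G')=2, C('a')=3, C('h')=5, C('l')=6, C('m')=8, C('r')=10, C('s')=11
L[0]='A': occ=0, LF[0]=C('A')+0=1+0=1
L[1]='G': occ=0, LF[1]=C('G')+0=2+0=2
L[2]='l': occ=0, LF[2]=C('l')+0=6+0=6
L[3]='m': occ=0, LF[3]=C('m')+0=8+0=8
L[4]='m': occ=1, LF[4]=C('m')+1=8+1=9
L[5]='s': occ=0, LF[5]=C('s')+0=11+0=11
L[6]='l': occ=1, LF[6]=C('l')+1=6+1=7
L[7]='a': occ=0, LF[7]=C('a')+0=3+0=3
L[8]='h': occ=0, LF[8]=C('h')+0=5+0=5
L[9]='$': occ=0, LF[9]=C('$')+0=0+0=0
L[10]='a': occ=1, LF[10]=C('a')+1=3+1=4
L[11]='r': occ=0, LF[11]=C('r')+0=10+0=10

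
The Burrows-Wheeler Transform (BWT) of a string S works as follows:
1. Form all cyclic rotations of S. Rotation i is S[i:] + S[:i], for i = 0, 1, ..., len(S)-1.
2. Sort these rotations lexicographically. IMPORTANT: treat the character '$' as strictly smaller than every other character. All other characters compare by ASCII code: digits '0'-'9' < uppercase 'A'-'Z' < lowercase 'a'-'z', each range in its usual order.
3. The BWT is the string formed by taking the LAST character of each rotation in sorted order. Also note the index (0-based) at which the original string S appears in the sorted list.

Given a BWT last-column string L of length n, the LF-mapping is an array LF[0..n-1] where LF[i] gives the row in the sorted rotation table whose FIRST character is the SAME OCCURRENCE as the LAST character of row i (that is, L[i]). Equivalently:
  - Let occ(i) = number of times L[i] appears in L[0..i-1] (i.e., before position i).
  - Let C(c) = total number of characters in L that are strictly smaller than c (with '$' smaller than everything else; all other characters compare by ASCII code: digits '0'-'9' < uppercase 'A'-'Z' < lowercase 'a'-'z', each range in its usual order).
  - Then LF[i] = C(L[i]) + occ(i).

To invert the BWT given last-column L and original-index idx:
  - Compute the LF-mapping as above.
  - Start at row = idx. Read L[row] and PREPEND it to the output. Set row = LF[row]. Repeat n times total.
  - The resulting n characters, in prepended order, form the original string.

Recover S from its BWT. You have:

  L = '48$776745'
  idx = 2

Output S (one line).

LF mapping: 1 8 0 5 6 4 7 2 3
Walk LF starting at row 2, prepending L[row]:
  step 1: row=2, L[2]='$', prepend. Next row=LF[2]=0
  step 2: row=0, L[0]='4', prepend. Next row=LF[0]=1
  step 3: row=1, L[1]='8', prepend. Next row=LF[1]=8
  step 4: row=8, L[8]='5', prepend. Next row=LF[8]=3
  step 5: row=3, L[3]='7', prepend. Next row=LF[3]=5
  step 6: row=5, L[5]='6', prepend. Next row=LF[5]=4
  step 7: row=4, L[4]='7', prepend. Next row=LF[4]=6
  step 8: row=6, L[6]='7', prepend. Next row=LF[6]=7
  step 9: row=7, L[7]='4', prepend. Next row=LF[7]=2
Reversed output: 47767584$

Answer: 47767584$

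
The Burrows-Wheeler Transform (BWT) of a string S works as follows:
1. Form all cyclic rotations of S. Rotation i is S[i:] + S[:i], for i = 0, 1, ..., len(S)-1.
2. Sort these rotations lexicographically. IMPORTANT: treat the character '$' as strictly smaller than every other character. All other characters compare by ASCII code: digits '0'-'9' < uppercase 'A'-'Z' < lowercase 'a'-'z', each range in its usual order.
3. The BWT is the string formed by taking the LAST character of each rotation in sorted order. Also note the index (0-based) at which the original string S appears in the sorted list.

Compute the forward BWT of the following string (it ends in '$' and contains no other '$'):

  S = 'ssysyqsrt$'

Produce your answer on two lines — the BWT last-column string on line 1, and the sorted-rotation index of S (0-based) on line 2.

Answer: tysq$ysrss
4

Derivation:
All 10 rotations (rotation i = S[i:]+S[:i]):
  rot[0] = ssysyqsrt$
  rot[1] = sysyqsrt$s
  rot[2] = ysyqsrt$ss
  rot[3] = syqsrt$ssy
  rot[4] = yqsrt$ssys
  rot[5] = qsrt$ssysy
  rot[6] = srt$ssysyq
  rot[7] = rt$ssysyqs
  rot[8] = t$ssysyqsr
  rot[9] = $ssysyqsrt
Sorted (with $ < everything):
  sorted[0] = $ssysyqsrt  (last char: 't')
  sorted[1] = qsrt$ssysy  (last char: 'y')
  sorted[2] = rt$ssysyqs  (last char: 's')
  sorted[3] = srt$ssysyq  (last char: 'q')
  sorted[4] = ssysyqsrt$  (last char: '$')
  sorted[5] = syqsrt$ssy  (last char: 'y')
  sorted[6] = sysyqsrt$s  (last char: 's')
  sorted[7] = t$ssysyqsr  (last char: 'r')
  sorted[8] = yqsrt$ssys  (last char: 's')
  sorted[9] = ysyqsrt$ss  (last char: 's')
Last column: tysq$ysrss
Original string S is at sorted index 4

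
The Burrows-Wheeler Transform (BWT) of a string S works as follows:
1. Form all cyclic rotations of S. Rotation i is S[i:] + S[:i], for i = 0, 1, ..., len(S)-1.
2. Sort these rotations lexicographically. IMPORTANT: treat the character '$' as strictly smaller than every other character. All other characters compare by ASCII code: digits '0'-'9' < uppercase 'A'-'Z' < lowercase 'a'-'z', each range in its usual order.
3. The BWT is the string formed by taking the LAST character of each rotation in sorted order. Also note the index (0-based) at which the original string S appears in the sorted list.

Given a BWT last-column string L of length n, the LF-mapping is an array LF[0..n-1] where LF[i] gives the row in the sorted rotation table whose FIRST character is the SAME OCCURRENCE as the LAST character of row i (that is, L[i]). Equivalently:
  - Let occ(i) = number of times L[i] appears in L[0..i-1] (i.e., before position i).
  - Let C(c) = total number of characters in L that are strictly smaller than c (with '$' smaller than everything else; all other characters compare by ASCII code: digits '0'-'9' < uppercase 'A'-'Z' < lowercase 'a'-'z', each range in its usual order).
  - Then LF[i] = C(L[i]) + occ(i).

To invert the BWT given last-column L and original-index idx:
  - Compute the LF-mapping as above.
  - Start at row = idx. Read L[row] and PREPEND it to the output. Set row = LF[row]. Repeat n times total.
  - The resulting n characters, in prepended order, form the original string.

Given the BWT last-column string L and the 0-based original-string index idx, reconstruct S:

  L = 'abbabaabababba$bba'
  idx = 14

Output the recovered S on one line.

Answer: bbaabaaaabbbbabba$

Derivation:
LF mapping: 1 9 10 2 11 3 4 12 5 13 6 14 15 7 0 16 17 8
Walk LF starting at row 14, prepending L[row]:
  step 1: row=14, L[14]='$', prepend. Next row=LF[14]=0
  step 2: row=0, L[0]='a', prepend. Next row=LF[0]=1
  step 3: row=1, L[1]='b', prepend. Next row=LF[1]=9
  step 4: row=9, L[9]='b', prepend. Next row=LF[9]=13
  step 5: row=13, L[13]='a', prepend. Next row=LF[13]=7
  step 6: row=7, L[7]='b', prepend. Next row=LF[7]=12
  step 7: row=12, L[12]='b', prepend. Next row=LF[12]=15
  step 8: row=15, L[15]='b', prepend. Next row=LF[15]=16
  step 9: row=16, L[16]='b', prepend. Next row=LF[16]=17
  step 10: row=17, L[17]='a', prepend. Next row=LF[17]=8
  step 11: row=8, L[8]='a', prepend. Next row=LF[8]=5
  step 12: row=5, L[5]='a', prepend. Next row=LF[5]=3
  step 13: row=3, L[3]='a', prepend. Next row=LF[3]=2
  step 14: row=2, L[2]='b', prepend. Next row=LF[2]=10
  step 15: row=10, L[10]='a', prepend. Next row=LF[10]=6
  step 16: row=6, L[6]='a', prepend. Next row=LF[6]=4
  step 17: row=4, L[4]='b', prepend. Next row=LF[4]=11
  step 18: row=11, L[11]='b', prepend. Next row=LF[11]=14
Reversed output: bbaabaaaabbbbabba$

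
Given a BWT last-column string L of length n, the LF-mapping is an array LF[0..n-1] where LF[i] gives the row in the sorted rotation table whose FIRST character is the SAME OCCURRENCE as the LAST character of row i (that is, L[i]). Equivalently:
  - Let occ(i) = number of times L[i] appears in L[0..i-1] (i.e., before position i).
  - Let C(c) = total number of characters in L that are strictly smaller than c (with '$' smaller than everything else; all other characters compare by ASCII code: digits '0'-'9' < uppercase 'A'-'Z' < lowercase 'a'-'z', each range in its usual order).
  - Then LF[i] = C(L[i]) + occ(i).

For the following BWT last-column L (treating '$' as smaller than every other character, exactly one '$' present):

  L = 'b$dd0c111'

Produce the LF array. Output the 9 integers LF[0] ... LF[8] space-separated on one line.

Answer: 5 0 7 8 1 6 2 3 4

Derivation:
Char counts: '$':1, '0':1, '1':3, 'b':1, 'c':1, 'd':2
C (first-col start): C('$')=0, C('0')=1, C('1')=2, C('b')=5, C('c')=6, C('d')=7
L[0]='b': occ=0, LF[0]=C('b')+0=5+0=5
L[1]='$': occ=0, LF[1]=C('$')+0=0+0=0
L[2]='d': occ=0, LF[2]=C('d')+0=7+0=7
L[3]='d': occ=1, LF[3]=C('d')+1=7+1=8
L[4]='0': occ=0, LF[4]=C('0')+0=1+0=1
L[5]='c': occ=0, LF[5]=C('c')+0=6+0=6
L[6]='1': occ=0, LF[6]=C('1')+0=2+0=2
L[7]='1': occ=1, LF[7]=C('1')+1=2+1=3
L[8]='1': occ=2, LF[8]=C('1')+2=2+2=4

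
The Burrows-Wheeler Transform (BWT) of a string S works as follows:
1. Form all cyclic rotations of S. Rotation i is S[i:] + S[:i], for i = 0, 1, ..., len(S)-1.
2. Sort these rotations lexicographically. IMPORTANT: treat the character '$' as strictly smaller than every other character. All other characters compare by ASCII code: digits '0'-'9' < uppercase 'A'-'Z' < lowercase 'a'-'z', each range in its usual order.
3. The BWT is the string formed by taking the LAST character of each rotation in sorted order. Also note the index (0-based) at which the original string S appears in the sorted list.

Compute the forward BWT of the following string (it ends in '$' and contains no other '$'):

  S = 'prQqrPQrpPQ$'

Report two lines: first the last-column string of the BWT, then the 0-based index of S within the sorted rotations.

Answer: QprPrPr$QqpQ
7

Derivation:
All 12 rotations (rotation i = S[i:]+S[:i]):
  rot[0] = prQqrPQrpPQ$
  rot[1] = rQqrPQrpPQ$p
  rot[2] = QqrPQrpPQ$pr
  rot[3] = qrPQrpPQ$prQ
  rot[4] = rPQrpPQ$prQq
  rot[5] = PQrpPQ$prQqr
  rot[6] = QrpPQ$prQqrP
  rot[7] = rpPQ$prQqrPQ
  rot[8] = pPQ$prQqrPQr
  rot[9] = PQ$prQqrPQrp
  rot[10] = Q$prQqrPQrpP
  rot[11] = $prQqrPQrpPQ
Sorted (with $ < everything):
  sorted[0] = $prQqrPQrpPQ  (last char: 'Q')
  sorted[1] = PQ$prQqrPQrp  (last char: 'p')
  sorted[2] = PQrpPQ$prQqr  (last char: 'r')
  sorted[3] = Q$prQqrPQrpP  (last char: 'P')
  sorted[4] = QqrPQrpPQ$pr  (last char: 'r')
  sorted[5] = QrpPQ$prQqrP  (last char: 'P')
  sorted[6] = pPQ$prQqrPQr  (last char: 'r')
  sorted[7] = prQqrPQrpPQ$  (last char: '$')
  sorted[8] = qrPQrpPQ$prQ  (last char: 'Q')
  sorted[9] = rPQrpPQ$prQq  (last char: 'q')
  sorted[10] = rQqrPQrpPQ$p  (last char: 'p')
  sorted[11] = rpPQ$prQqrPQ  (last char: 'Q')
Last column: QprPrPr$QqpQ
Original string S is at sorted index 7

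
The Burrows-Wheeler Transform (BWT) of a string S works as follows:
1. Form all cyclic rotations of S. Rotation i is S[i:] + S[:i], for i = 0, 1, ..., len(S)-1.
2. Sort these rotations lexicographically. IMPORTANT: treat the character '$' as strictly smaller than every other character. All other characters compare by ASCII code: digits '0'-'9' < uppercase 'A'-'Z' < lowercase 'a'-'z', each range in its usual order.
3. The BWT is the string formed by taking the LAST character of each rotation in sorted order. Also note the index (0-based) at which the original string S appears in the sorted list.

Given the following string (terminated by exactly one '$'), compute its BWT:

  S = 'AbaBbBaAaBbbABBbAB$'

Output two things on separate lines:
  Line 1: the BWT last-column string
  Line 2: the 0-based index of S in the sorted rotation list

Answer: Bbba$AAbBaaBbABbBAB
4

Derivation:
All 19 rotations (rotation i = S[i:]+S[:i]):
  rot[0] = AbaBbBaAaBbbABBbAB$
  rot[1] = baBbBaAaBbbABBbAB$A
  rot[2] = aBbBaAaBbbABBbAB$Ab
  rot[3] = BbBaAaBbbABBbAB$Aba
  rot[4] = bBaAaBbbABBbAB$AbaB
  rot[5] = BaAaBbbABBbAB$AbaBb
  rot[6] = aAaBbbABBbAB$AbaBbB
  rot[7] = AaBbbABBbAB$AbaBbBa
  rot[8] = aBbbABBbAB$AbaBbBaA
  rot[9] = BbbABBbAB$AbaBbBaAa
  rot[10] = bbABBbAB$AbaBbBaAaB
  rot[11] = bABBbAB$AbaBbBaAaBb
  rot[12] = ABBbAB$AbaBbBaAaBbb
  rot[13] = BBbAB$AbaBbBaAaBbbA
  rot[14] = BbAB$AbaBbBaAaBbbAB
  rot[15] = bAB$AbaBbBaAaBbbABB
  rot[16] = AB$AbaBbBaAaBbbABBb
  rot[17] = B$AbaBbBaAaBbbABBbA
  rot[18] = $AbaBbBaAaBbbABBbAB
Sorted (with $ < everything):
  sorted[0] = $AbaBbBaAaBbbABBbAB  (last char: 'B')
  sorted[1] = AB$AbaBbBaAaBbbABBb  (last char: 'b')
  sorted[2] = ABBbAB$AbaBbBaAaBbb  (last char: 'b')
  sorted[3] = AaBbbABBbAB$AbaBbBa  (last char: 'a')
  sorted[4] = AbaBbBaAaBbbABBbAB$  (last char: '$')
  sorted[5] = B$AbaBbBaAaBbbABBbA  (last char: 'A')
  sorted[6] = BBbAB$AbaBbBaAaBbbA  (last char: 'A')
  sorted[7] = BaAaBbbABBbAB$AbaBb  (last char: 'b')
  sorted[8] = BbAB$AbaBbBaAaBbbAB  (last char: 'B')
  sorted[9] = BbBaAaBbbABBbAB$Aba  (last char: 'a')
  sorted[10] = BbbABBbAB$AbaBbBaAa  (last char: 'a')
  sorted[11] = aAaBbbABBbAB$AbaBbB  (last char: 'B')
  sorted[12] = aBbBaAaBbbABBbAB$Ab  (last char: 'b')
  sorted[13] = aBbbABBbAB$AbaBbBaA  (last char: 'A')
  sorted[14] = bAB$AbaBbBaAaBbbABB  (last char: 'B')
  sorted[15] = bABBbAB$AbaBbBaAaBb  (last char: 'b')
  sorted[16] = bBaAaBbbABBbAB$AbaB  (last char: 'B')
  sorted[17] = baBbBaAaBbbABBbAB$A  (last char: 'A')
  sorted[18] = bbABBbAB$AbaBbBaAaB  (last char: 'B')
Last column: Bbba$AAbBaaBbABbBAB
Original string S is at sorted index 4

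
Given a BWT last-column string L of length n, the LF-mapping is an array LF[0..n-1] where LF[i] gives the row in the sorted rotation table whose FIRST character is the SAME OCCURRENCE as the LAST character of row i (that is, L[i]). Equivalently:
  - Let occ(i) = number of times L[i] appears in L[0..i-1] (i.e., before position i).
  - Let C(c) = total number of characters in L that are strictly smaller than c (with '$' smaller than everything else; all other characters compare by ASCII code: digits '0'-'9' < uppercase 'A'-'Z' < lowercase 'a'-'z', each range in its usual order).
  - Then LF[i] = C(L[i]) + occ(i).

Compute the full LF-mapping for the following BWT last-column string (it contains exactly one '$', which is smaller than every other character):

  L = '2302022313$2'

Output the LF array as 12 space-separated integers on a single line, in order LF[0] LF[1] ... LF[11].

Char counts: '$':1, '0':2, '1':1, '2':5, '3':3
C (first-col start): C('$')=0, C('0')=1, C('1')=3, C('2')=4, C('3')=9
L[0]='2': occ=0, LF[0]=C('2')+0=4+0=4
L[1]='3': occ=0, LF[1]=C('3')+0=9+0=9
L[2]='0': occ=0, LF[2]=C('0')+0=1+0=1
L[3]='2': occ=1, LF[3]=C('2')+1=4+1=5
L[4]='0': occ=1, LF[4]=C('0')+1=1+1=2
L[5]='2': occ=2, LF[5]=C('2')+2=4+2=6
L[6]='2': occ=3, LF[6]=C('2')+3=4+3=7
L[7]='3': occ=1, LF[7]=C('3')+1=9+1=10
L[8]='1': occ=0, LF[8]=C('1')+0=3+0=3
L[9]='3': occ=2, LF[9]=C('3')+2=9+2=11
L[10]='$': occ=0, LF[10]=C('$')+0=0+0=0
L[11]='2': occ=4, LF[11]=C('2')+4=4+4=8

Answer: 4 9 1 5 2 6 7 10 3 11 0 8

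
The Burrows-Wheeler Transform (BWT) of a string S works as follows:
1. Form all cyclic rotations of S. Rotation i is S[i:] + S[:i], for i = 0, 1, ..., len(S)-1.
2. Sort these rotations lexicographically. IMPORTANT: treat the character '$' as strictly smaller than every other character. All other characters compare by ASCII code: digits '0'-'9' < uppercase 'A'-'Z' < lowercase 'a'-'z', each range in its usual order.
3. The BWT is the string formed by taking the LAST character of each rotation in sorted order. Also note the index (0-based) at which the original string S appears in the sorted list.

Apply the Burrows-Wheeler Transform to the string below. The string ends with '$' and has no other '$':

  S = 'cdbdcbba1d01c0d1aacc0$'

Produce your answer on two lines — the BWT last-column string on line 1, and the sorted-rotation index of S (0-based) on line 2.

All 22 rotations (rotation i = S[i:]+S[:i]):
  rot[0] = cdbdcbba1d01c0d1aacc0$
  rot[1] = dbdcbba1d01c0d1aacc0$c
  rot[2] = bdcbba1d01c0d1aacc0$cd
  rot[3] = dcbba1d01c0d1aacc0$cdb
  rot[4] = cbba1d01c0d1aacc0$cdbd
  rot[5] = bba1d01c0d1aacc0$cdbdc
  rot[6] = ba1d01c0d1aacc0$cdbdcb
  rot[7] = a1d01c0d1aacc0$cdbdcbb
  rot[8] = 1d01c0d1aacc0$cdbdcbba
  rot[9] = d01c0d1aacc0$cdbdcbba1
  rot[10] = 01c0d1aacc0$cdbdcbba1d
  rot[11] = 1c0d1aacc0$cdbdcbba1d0
  rot[12] = c0d1aacc0$cdbdcbba1d01
  rot[13] = 0d1aacc0$cdbdcbba1d01c
  rot[14] = d1aacc0$cdbdcbba1d01c0
  rot[15] = 1aacc0$cdbdcbba1d01c0d
  rot[16] = aacc0$cdbdcbba1d01c0d1
  rot[17] = acc0$cdbdcbba1d01c0d1a
  rot[18] = cc0$cdbdcbba1d01c0d1aa
  rot[19] = c0$cdbdcbba1d01c0d1aac
  rot[20] = 0$cdbdcbba1d01c0d1aacc
  rot[21] = $cdbdcbba1d01c0d1aacc0
Sorted (with $ < everything):
  sorted[0] = $cdbdcbba1d01c0d1aacc0  (last char: '0')
  sorted[1] = 0$cdbdcbba1d01c0d1aacc  (last char: 'c')
  sorted[2] = 01c0d1aacc0$cdbdcbba1d  (last char: 'd')
  sorted[3] = 0d1aacc0$cdbdcbba1d01c  (last char: 'c')
  sorted[4] = 1aacc0$cdbdcbba1d01c0d  (last char: 'd')
  sorted[5] = 1c0d1aacc0$cdbdcbba1d0  (last char: '0')
  sorted[6] = 1d01c0d1aacc0$cdbdcbba  (last char: 'a')
  sorted[7] = a1d01c0d1aacc0$cdbdcbb  (last char: 'b')
  sorted[8] = aacc0$cdbdcbba1d01c0d1  (last char: '1')
  sorted[9] = acc0$cdbdcbba1d01c0d1a  (last char: 'a')
  sorted[10] = ba1d01c0d1aacc0$cdbdcb  (last char: 'b')
  sorted[11] = bba1d01c0d1aacc0$cdbdc  (last char: 'c')
  sorted[12] = bdcbba1d01c0d1aacc0$cd  (last char: 'd')
  sorted[13] = c0$cdbdcbba1d01c0d1aac  (last char: 'c')
  sorted[14] = c0d1aacc0$cdbdcbba1d01  (last char: '1')
  sorted[15] = cbba1d01c0d1aacc0$cdbd  (last char: 'd')
  sorted[16] = cc0$cdbdcbba1d01c0d1aa  (last char: 'a')
  sorted[17] = cdbdcbba1d01c0d1aacc0$  (last char: '$')
  sorted[18] = d01c0d1aacc0$cdbdcbba1  (last char: '1')
  sorted[19] = d1aacc0$cdbdcbba1d01c0  (last char: '0')
  sorted[20] = dbdcbba1d01c0d1aacc0$c  (last char: 'c')
  sorted[21] = dcbba1d01c0d1aacc0$cdb  (last char: 'b')
Last column: 0cdcd0ab1abcdc1da$10cb
Original string S is at sorted index 17

Answer: 0cdcd0ab1abcdc1da$10cb
17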